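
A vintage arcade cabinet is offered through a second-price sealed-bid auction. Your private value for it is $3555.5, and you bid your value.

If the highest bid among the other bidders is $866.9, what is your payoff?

Your bid $3555.5 exceeds the highest competing bid $866.9, so you win.
In a second-price auction the winner pays the second-highest bid, $866.9.
Payoff = value − price = $3555.5 − $866.9 = $2688.6.

$2688.6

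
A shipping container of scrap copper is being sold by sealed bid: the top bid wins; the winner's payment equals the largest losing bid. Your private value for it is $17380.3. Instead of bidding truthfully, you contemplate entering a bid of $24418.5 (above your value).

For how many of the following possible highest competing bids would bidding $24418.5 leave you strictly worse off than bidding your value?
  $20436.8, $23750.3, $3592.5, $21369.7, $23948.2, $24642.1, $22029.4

5

The deviation hurts exactly when the highest competing bid lies strictly between $17380.3 and $24418.5 — overbidding then wins at a price above your value.
$20436.8: inside the interval → strictly worse (loss $3056.5).
$23750.3: inside the interval → strictly worse (loss $6370).
$3592.5: below both → same outcome either way.
$21369.7: inside the interval → strictly worse (loss $3989.4).
$23948.2: inside the interval → strictly worse (loss $6567.9).
$24642.1: above both → same outcome either way.
$22029.4: inside the interval → strictly worse (loss $4649.1).
Count: 5.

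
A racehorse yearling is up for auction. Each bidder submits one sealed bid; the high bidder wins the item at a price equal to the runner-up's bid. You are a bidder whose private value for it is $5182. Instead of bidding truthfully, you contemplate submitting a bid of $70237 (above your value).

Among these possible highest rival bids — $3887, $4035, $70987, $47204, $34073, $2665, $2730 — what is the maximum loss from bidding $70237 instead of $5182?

$3887: same outcome either way → loss $0.
$4035: same outcome either way → loss $0.
$70987: same outcome either way → loss $0.
$47204: truthful gives $0, deviation gives −$42022 → loss $42022.
$34073: truthful gives $0, deviation gives −$28891 → loss $28891.
$2665: same outcome either way → loss $0.
$2730: same outcome either way → loss $0.
Maximum loss: $42022.

$42022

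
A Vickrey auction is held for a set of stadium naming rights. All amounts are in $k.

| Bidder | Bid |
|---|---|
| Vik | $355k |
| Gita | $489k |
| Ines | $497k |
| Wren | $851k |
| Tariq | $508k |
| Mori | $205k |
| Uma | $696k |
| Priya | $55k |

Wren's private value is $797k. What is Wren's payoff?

$101k

Highest bid: Wren at $851k, so Wren wins.
Second-highest bid: Uma at $696k — that is the price the winner pays.
Wren's payoff = value − price = $797k − $696k = $101k.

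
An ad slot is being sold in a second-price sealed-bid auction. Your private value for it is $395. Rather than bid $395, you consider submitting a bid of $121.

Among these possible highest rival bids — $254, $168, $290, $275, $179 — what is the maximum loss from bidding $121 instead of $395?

$227

$254: truthful gives $141, deviation gives $0 → loss $141.
$168: truthful gives $227, deviation gives $0 → loss $227.
$290: truthful gives $105, deviation gives $0 → loss $105.
$275: truthful gives $120, deviation gives $0 → loss $120.
$179: truthful gives $216, deviation gives $0 → loss $216.
Maximum loss: $227.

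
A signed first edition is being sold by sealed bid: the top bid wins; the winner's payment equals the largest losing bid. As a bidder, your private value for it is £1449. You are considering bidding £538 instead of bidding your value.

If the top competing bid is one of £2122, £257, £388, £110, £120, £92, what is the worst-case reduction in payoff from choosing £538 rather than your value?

£0

£2122: same outcome either way → loss £0.
£257: same outcome either way → loss £0.
£388: same outcome either way → loss £0.
£110: same outcome either way → loss £0.
£120: same outcome either way → loss £0.
£92: same outcome either way → loss £0.
Maximum loss: £0.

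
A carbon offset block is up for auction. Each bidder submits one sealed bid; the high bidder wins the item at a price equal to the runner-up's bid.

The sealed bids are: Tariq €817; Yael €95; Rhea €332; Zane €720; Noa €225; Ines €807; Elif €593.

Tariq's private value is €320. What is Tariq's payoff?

−€487

Highest bid: Tariq at €817, so Tariq wins.
Second-highest bid: Ines at €807 — that is the price the winner pays.
Tariq's payoff = value − price = €320 − €807 = −€487.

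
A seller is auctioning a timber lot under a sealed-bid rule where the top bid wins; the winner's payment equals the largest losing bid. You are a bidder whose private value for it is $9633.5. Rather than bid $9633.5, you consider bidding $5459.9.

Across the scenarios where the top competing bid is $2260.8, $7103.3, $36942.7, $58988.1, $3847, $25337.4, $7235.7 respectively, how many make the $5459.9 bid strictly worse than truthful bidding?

The deviation hurts exactly when the highest competing bid lies strictly between $5459.9 and $9633.5 — underbidding then forfeits a profitable win.
$2260.8: below both → same outcome either way.
$7103.3: inside the interval → strictly worse (loss $2530.2).
$36942.7: above both → same outcome either way.
$58988.1: above both → same outcome either way.
$3847: below both → same outcome either way.
$25337.4: above both → same outcome either way.
$7235.7: inside the interval → strictly worse (loss $2397.8).
Count: 2.

2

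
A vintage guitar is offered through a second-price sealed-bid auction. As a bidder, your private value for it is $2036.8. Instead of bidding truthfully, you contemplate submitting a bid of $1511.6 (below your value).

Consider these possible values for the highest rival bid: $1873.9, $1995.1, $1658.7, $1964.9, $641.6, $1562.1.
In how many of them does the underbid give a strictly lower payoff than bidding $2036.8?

5

The deviation hurts exactly when the highest competing bid lies strictly between $1511.6 and $2036.8 — underbidding then forfeits a profitable win.
$1873.9: inside the interval → strictly worse (loss $162.9).
$1995.1: inside the interval → strictly worse (loss $41.7).
$1658.7: inside the interval → strictly worse (loss $378.1).
$1964.9: inside the interval → strictly worse (loss $71.9).
$641.6: below both → same outcome either way.
$1562.1: inside the interval → strictly worse (loss $474.7).
Count: 5.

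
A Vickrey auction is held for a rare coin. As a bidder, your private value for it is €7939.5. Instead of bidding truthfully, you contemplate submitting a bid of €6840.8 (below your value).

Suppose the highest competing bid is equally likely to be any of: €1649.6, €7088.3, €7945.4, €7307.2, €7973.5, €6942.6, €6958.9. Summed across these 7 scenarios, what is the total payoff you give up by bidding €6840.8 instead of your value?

The deviation costs you only when the competing bid falls strictly between €6840.8 and €7939.5; elsewhere both bids give the same outcome.
€1649.6: outcomes coincide → loss €0.
€7088.3: truthful payoff €851.2, deviation payoff €0 → loss €851.2.
€7945.4: outcomes coincide → loss €0.
€7307.2: truthful payoff €632.3, deviation payoff €0 → loss €632.3.
€7973.5: outcomes coincide → loss €0.
€6942.6: truthful payoff €996.9, deviation payoff €0 → loss €996.9.
€6958.9: truthful payoff €980.6, deviation payoff €0 → loss €980.6.
Total loss = €851.2 + €632.3 + €996.9 + €980.6 = €3461.

€3461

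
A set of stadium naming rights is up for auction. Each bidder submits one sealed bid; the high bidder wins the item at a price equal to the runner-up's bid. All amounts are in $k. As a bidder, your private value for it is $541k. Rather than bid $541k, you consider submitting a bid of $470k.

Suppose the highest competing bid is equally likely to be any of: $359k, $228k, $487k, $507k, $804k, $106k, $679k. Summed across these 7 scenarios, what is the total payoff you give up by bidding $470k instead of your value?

The deviation costs you only when the competing bid falls strictly between $470k and $541k; elsewhere both bids give the same outcome.
$359k: outcomes coincide → loss $0k.
$228k: outcomes coincide → loss $0k.
$487k: truthful payoff $54k, deviation payoff $0k → loss $54k.
$507k: truthful payoff $34k, deviation payoff $0k → loss $34k.
$804k: outcomes coincide → loss $0k.
$106k: outcomes coincide → loss $0k.
$679k: outcomes coincide → loss $0k.
Total loss = $54k + $34k = $88k.

$88k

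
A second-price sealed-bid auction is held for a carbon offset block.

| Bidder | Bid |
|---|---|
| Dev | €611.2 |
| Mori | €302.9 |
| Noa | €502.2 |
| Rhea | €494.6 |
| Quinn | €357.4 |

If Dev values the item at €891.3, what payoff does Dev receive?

€389.1

Highest bid: Dev at €611.2, so Dev wins.
Second-highest bid: Noa at €502.2 — that is the price the winner pays.
Dev's payoff = value − price = €891.3 − €502.2 = €389.1.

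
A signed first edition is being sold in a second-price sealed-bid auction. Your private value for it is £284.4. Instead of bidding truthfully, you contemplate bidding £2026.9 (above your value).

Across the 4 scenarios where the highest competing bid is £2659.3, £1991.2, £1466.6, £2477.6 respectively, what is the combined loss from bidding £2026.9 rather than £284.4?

£2889

The deviation costs you only when the competing bid falls strictly between £284.4 and £2026.9; elsewhere both bids give the same outcome.
£2659.3: outcomes coincide → loss £0.
£1991.2: truthful payoff £0, deviation payoff −£1706.8 → loss £1706.8.
£1466.6: truthful payoff £0, deviation payoff −£1182.2 → loss £1182.2.
£2477.6: outcomes coincide → loss £0.
Total loss = £1706.8 + £1182.2 = £2889.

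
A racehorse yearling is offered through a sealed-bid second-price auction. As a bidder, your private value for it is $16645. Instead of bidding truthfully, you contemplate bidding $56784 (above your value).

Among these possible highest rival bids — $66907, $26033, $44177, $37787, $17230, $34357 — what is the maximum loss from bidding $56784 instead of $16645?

$66907: same outcome either way → loss $0.
$26033: truthful gives $0, deviation gives −$9388 → loss $9388.
$44177: truthful gives $0, deviation gives −$27532 → loss $27532.
$37787: truthful gives $0, deviation gives −$21142 → loss $21142.
$17230: truthful gives $0, deviation gives −$585 → loss $585.
$34357: truthful gives $0, deviation gives −$17712 → loss $17712.
Maximum loss: $27532.

$27532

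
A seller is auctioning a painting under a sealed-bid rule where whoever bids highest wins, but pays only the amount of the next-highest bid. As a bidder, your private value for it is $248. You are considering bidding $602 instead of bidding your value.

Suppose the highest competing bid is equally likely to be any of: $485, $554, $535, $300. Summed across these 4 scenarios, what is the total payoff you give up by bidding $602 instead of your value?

The deviation costs you only when the competing bid falls strictly between $248 and $602; elsewhere both bids give the same outcome.
$485: truthful payoff $0, deviation payoff −$237 → loss $237.
$554: truthful payoff $0, deviation payoff −$306 → loss $306.
$535: truthful payoff $0, deviation payoff −$287 → loss $287.
$300: truthful payoff $0, deviation payoff −$52 → loss $52.
Total loss = $237 + $306 + $287 + $52 = $882.

$882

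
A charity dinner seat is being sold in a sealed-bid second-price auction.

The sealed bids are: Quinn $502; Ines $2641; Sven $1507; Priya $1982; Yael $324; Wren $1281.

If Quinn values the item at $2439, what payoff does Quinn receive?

$0

Highest bid: Ines at $2641, so Ines wins.
Second-highest bid: Priya at $1982 — that is the price the winner pays.
Quinn did not win, so Quinn pays nothing and receives nothing: payoff $0.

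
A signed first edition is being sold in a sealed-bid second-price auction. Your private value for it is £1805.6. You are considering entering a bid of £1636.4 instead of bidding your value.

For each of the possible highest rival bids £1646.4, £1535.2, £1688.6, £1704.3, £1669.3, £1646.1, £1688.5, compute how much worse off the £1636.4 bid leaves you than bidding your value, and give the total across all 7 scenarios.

The deviation costs you only when the competing bid falls strictly between £1636.4 and £1805.6; elsewhere both bids give the same outcome.
£1646.4: truthful payoff £159.2, deviation payoff £0 → loss £159.2.
£1535.2: outcomes coincide → loss £0.
£1688.6: truthful payoff £117, deviation payoff £0 → loss £117.
£1704.3: truthful payoff £101.3, deviation payoff £0 → loss £101.3.
£1669.3: truthful payoff £136.3, deviation payoff £0 → loss £136.3.
£1646.1: truthful payoff £159.5, deviation payoff £0 → loss £159.5.
£1688.5: truthful payoff £117.1, deviation payoff £0 → loss £117.1.
Total loss = £159.2 + £117 + £101.3 + £136.3 + £159.5 + £117.1 = £790.4.

£790.4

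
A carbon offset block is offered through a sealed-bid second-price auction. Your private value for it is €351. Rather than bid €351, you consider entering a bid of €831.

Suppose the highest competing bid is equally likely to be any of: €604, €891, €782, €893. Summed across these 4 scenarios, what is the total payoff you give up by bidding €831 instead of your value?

€684

The deviation costs you only when the competing bid falls strictly between €351 and €831; elsewhere both bids give the same outcome.
€604: truthful payoff €0, deviation payoff −€253 → loss €253.
€891: outcomes coincide → loss €0.
€782: truthful payoff €0, deviation payoff −€431 → loss €431.
€893: outcomes coincide → loss €0.
Total loss = €253 + €431 = €684.
In a second-price auction your bid sets only whether you win, not what you pay, so bidding your true value is weakly dominant.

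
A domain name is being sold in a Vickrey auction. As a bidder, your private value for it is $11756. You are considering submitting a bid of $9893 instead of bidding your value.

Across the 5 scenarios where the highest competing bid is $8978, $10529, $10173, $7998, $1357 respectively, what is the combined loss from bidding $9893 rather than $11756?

The deviation costs you only when the competing bid falls strictly between $9893 and $11756; elsewhere both bids give the same outcome.
$8978: outcomes coincide → loss $0.
$10529: truthful payoff $1227, deviation payoff $0 → loss $1227.
$10173: truthful payoff $1583, deviation payoff $0 → loss $1583.
$7998: outcomes coincide → loss $0.
$1357: outcomes coincide → loss $0.
Total loss = $1227 + $1583 = $2810.

$2810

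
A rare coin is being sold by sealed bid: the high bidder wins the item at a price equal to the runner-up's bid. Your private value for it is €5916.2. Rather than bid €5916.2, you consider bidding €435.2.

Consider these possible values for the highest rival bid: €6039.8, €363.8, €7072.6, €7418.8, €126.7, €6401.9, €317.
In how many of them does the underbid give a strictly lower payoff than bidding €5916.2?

0

The deviation hurts exactly when the highest competing bid lies strictly between €435.2 and €5916.2 — underbidding then forfeits a profitable win.
€6039.8: above both → same outcome either way.
€363.8: below both → same outcome either way.
€7072.6: above both → same outcome either way.
€7418.8: above both → same outcome either way.
€126.7: below both → same outcome either way.
€6401.9: above both → same outcome either way.
€317: below both → same outcome either way.
Count: 0.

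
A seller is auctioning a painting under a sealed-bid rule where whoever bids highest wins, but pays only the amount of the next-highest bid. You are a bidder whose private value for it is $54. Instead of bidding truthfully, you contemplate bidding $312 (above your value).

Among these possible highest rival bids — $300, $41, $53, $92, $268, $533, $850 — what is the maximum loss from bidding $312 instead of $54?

$246

$300: truthful gives $0, deviation gives −$246 → loss $246.
$41: same outcome either way → loss $0.
$53: same outcome either way → loss $0.
$92: truthful gives $0, deviation gives −$38 → loss $38.
$268: truthful gives $0, deviation gives −$214 → loss $214.
$533: same outcome either way → loss $0.
$850: same outcome either way → loss $0.
Maximum loss: $246.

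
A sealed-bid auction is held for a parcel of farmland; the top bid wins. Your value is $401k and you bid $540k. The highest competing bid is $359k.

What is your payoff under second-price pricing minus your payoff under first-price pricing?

$181k

You have the highest bid, so you win under either rule.
Second-price: pay $359k → payoff $42k.
First-price: pay your own bid $540k → payoff −$139k.
Difference = $42k − (−$139k) = $181k.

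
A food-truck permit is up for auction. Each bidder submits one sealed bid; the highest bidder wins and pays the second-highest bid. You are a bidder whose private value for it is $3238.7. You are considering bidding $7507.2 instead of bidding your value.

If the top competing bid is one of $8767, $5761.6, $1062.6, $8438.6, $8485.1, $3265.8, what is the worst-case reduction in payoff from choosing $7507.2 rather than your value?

$2522.9

$8767: same outcome either way → loss $0.
$5761.6: truthful gives $0, deviation gives −$2522.9 → loss $2522.9.
$1062.6: same outcome either way → loss $0.
$8438.6: same outcome either way → loss $0.
$8485.1: same outcome either way → loss $0.
$3265.8: truthful gives $0, deviation gives −$27.1 → loss $27.1.
Maximum loss: $2522.9.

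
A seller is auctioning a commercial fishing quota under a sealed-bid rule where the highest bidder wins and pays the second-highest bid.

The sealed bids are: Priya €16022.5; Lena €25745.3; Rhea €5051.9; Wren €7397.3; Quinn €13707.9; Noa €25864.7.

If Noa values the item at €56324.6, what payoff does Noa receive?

Highest bid: Noa at €25864.7, so Noa wins.
Second-highest bid: Lena at €25745.3 — that is the price the winner pays.
Noa's payoff = value − price = €56324.6 − €25745.3 = €30579.3.

€30579.3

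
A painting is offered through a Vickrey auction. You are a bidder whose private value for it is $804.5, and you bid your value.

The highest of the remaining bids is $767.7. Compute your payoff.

$36.8

Your bid $804.5 exceeds the highest competing bid $767.7, so you win.
In a second-price auction the winner pays the second-highest bid, $767.7.
Payoff = value − price = $804.5 − $767.7 = $36.8.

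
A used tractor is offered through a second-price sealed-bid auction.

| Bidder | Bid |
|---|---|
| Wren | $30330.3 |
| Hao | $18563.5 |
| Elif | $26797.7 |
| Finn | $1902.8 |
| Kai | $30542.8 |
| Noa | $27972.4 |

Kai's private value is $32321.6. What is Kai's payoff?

$1991.3

Highest bid: Kai at $30542.8, so Kai wins.
Second-highest bid: Wren at $30330.3 — that is the price the winner pays.
Kai's payoff = value − price = $32321.6 − $30330.3 = $1991.3.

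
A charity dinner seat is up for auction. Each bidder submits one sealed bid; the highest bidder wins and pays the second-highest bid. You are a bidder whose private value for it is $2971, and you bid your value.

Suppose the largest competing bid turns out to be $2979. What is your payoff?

$0

Your bid $2971 is below the highest competing bid $2979, so you lose.
A losing bidder pays nothing and receives nothing: payoff = $0.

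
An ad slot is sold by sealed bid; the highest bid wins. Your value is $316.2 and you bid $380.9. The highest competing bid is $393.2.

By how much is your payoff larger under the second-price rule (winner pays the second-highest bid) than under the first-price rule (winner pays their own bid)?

$0

Your bid $380.9 is below $393.2, so you lose under either rule.
Payoff is $0 in both cases; difference = $0.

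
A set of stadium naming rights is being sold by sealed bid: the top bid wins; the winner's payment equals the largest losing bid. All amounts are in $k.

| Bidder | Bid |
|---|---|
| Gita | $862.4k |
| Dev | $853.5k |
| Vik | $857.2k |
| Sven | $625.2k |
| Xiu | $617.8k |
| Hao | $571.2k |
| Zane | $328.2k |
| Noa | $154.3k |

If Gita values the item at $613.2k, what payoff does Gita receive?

Highest bid: Gita at $862.4k, so Gita wins.
Second-highest bid: Vik at $857.2k — that is the price the winner pays.
Gita's payoff = value − price = $613.2k − $857.2k = −$244k.

−$244k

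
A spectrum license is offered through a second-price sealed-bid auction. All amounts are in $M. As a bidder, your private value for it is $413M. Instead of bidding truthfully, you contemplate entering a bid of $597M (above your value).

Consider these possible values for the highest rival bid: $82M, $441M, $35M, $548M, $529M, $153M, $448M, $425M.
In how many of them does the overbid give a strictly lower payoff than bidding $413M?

5

The deviation hurts exactly when the highest competing bid lies strictly between $413M and $597M — overbidding then wins at a price above your value.
$82M: below both → same outcome either way.
$441M: inside the interval → strictly worse (loss $28M).
$35M: below both → same outcome either way.
$548M: inside the interval → strictly worse (loss $135M).
$529M: inside the interval → strictly worse (loss $116M).
$153M: below both → same outcome either way.
$448M: inside the interval → strictly worse (loss $35M).
$425M: inside the interval → strictly worse (loss $12M).
Count: 5.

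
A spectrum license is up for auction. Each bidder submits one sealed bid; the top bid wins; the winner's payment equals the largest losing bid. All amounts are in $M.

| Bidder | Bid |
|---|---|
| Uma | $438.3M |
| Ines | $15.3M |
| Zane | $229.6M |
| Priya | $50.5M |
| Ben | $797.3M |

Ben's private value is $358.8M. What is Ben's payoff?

Highest bid: Ben at $797.3M, so Ben wins.
Second-highest bid: Uma at $438.3M — that is the price the winner pays.
Ben's payoff = value − price = $358.8M − $438.3M = −$79.5M.

−$79.5M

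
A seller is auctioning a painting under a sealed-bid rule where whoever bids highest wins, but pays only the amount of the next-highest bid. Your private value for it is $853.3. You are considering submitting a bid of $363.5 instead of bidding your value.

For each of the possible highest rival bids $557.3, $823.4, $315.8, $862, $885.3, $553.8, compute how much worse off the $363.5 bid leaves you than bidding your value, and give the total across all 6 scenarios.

$625.4

The deviation costs you only when the competing bid falls strictly between $363.5 and $853.3; elsewhere both bids give the same outcome.
$557.3: truthful payoff $296, deviation payoff $0 → loss $296.
$823.4: truthful payoff $29.9, deviation payoff $0 → loss $29.9.
$315.8: outcomes coincide → loss $0.
$862: outcomes coincide → loss $0.
$885.3: outcomes coincide → loss $0.
$553.8: truthful payoff $299.5, deviation payoff $0 → loss $299.5.
Total loss = $296 + $29.9 + $299.5 = $625.4.
Because the price is fixed by the runner-up's bid, deviating from your value can only change a good outcome into a bad one — never the reverse.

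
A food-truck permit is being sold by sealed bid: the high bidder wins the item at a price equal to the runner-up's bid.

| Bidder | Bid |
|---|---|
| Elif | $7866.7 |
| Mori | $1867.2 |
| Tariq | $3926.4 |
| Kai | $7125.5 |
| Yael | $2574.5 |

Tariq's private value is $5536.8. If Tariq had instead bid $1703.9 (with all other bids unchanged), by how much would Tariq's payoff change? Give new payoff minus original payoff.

$0

The highest bid among the other bidders is $7866.7; Tariq's bid doesn't change that.
Original bid $3926.4: Tariq is not highest (top rival bid is $7866.7); payoff $0.
Alternative bid $1703.9: Tariq is not highest (top rival bid is $7866.7); payoff $0.
Change in payoff = $0 − ($0) = $0.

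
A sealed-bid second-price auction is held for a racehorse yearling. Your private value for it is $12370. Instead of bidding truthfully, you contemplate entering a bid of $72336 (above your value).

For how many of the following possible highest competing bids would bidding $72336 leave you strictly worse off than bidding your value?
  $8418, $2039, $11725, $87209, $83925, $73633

The deviation hurts exactly when the highest competing bid lies strictly between $12370 and $72336 — overbidding then wins at a price above your value.
$8418: below both → same outcome either way.
$2039: below both → same outcome either way.
$11725: below both → same outcome either way.
$87209: above both → same outcome either way.
$83925: above both → same outcome either way.
$73633: above both → same outcome either way.
Count: 0.

0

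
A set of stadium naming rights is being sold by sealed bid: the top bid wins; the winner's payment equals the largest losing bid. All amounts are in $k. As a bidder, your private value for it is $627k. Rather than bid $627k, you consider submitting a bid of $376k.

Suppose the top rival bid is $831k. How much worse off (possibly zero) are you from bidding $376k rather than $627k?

Bidding your value $627k: you lose (since $627k < $831k). Payoff $0k.
Bidding $376k: you lose. Payoff $0k.
Difference = $0k − $0k = $0k; both bids lead to the same outcome because the competing bid is above both your value and your alternative bid.

$0k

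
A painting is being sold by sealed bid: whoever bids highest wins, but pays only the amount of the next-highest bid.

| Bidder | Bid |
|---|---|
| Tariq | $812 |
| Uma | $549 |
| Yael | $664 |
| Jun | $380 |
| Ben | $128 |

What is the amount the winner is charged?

Highest bid: Tariq at $812, so Tariq wins.
Second-highest bid: Yael at $664 — that is the price the winner pays.

$664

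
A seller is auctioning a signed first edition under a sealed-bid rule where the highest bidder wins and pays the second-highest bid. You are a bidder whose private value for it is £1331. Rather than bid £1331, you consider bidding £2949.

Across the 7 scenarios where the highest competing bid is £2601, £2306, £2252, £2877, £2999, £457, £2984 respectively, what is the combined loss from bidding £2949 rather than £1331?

The deviation costs you only when the competing bid falls strictly between £1331 and £2949; elsewhere both bids give the same outcome.
£2601: truthful payoff £0, deviation payoff −£1270 → loss £1270.
£2306: truthful payoff £0, deviation payoff −£975 → loss £975.
£2252: truthful payoff £0, deviation payoff −£921 → loss £921.
£2877: truthful payoff £0, deviation payoff −£1546 → loss £1546.
£2999: outcomes coincide → loss £0.
£457: outcomes coincide → loss £0.
£2984: outcomes coincide → loss £0.
Total loss = £1270 + £975 + £921 + £1546 = £4712.

£4712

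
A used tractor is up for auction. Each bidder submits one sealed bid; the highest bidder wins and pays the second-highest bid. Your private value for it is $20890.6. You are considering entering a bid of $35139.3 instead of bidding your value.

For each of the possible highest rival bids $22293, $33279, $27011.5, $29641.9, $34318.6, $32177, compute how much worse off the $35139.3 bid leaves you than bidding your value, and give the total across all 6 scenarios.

The deviation costs you only when the competing bid falls strictly between $20890.6 and $35139.3; elsewhere both bids give the same outcome.
$22293: truthful payoff $0, deviation payoff −$1402.4 → loss $1402.4.
$33279: truthful payoff $0, deviation payoff −$12388.4 → loss $12388.4.
$27011.5: truthful payoff $0, deviation payoff −$6120.9 → loss $6120.9.
$29641.9: truthful payoff $0, deviation payoff −$8751.3 → loss $8751.3.
$34318.6: truthful payoff $0, deviation payoff −$13428 → loss $13428.
$32177: truthful payoff $0, deviation payoff −$11286.4 → loss $11286.4.
Total loss = $1402.4 + $12388.4 + $6120.9 + $8751.3 + $13428 + $11286.4 = $53377.4.
Because the price is fixed by the runner-up's bid, deviating from your value can only change a good outcome into a bad one — never the reverse.

$53377.4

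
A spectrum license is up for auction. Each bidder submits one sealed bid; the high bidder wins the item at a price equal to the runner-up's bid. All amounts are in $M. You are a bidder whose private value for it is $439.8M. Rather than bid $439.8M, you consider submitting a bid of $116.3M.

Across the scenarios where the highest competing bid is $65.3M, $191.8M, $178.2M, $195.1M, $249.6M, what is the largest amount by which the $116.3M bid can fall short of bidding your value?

$261.6M

$65.3M: same outcome either way → loss $0M.
$191.8M: truthful gives $248M, deviation gives $0M → loss $248M.
$178.2M: truthful gives $261.6M, deviation gives $0M → loss $261.6M.
$195.1M: truthful gives $244.7M, deviation gives $0M → loss $244.7M.
$249.6M: truthful gives $190.2M, deviation gives $0M → loss $190.2M.
Maximum loss: $261.6M.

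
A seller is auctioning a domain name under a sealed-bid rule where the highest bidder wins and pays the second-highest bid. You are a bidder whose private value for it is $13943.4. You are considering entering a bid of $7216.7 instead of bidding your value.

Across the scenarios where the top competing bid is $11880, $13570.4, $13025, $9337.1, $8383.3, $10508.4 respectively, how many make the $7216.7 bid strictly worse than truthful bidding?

The deviation hurts exactly when the highest competing bid lies strictly between $7216.7 and $13943.4 — underbidding then forfeits a profitable win.
$11880: inside the interval → strictly worse (loss $2063.4).
$13570.4: inside the interval → strictly worse (loss $373).
$13025: inside the interval → strictly worse (loss $918.4).
$9337.1: inside the interval → strictly worse (loss $4606.3).
$8383.3: inside the interval → strictly worse (loss $5560.1).
$10508.4: inside the interval → strictly worse (loss $3435).
Count: 6.

6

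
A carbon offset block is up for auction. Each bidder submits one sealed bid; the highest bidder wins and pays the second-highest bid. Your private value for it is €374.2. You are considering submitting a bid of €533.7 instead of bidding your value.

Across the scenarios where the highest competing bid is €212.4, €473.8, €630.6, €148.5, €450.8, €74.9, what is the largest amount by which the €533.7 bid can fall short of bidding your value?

€99.6

€212.4: same outcome either way → loss €0.
€473.8: truthful gives €0, deviation gives −€99.6 → loss €99.6.
€630.6: same outcome either way → loss €0.
€148.5: same outcome either way → loss €0.
€450.8: truthful gives €0, deviation gives −€76.6 → loss €76.6.
€74.9: same outcome either way → loss €0.
Maximum loss: €99.6.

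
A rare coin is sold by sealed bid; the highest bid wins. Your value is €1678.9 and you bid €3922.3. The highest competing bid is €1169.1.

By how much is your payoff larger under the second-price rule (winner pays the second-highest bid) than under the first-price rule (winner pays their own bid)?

You have the highest bid, so you win under either rule.
Second-price: pay €1169.1 → payoff €509.8.
First-price: pay your own bid €3922.3 → payoff −€2243.4.
Difference = €509.8 − (−€2243.4) = €2753.2.

€2753.2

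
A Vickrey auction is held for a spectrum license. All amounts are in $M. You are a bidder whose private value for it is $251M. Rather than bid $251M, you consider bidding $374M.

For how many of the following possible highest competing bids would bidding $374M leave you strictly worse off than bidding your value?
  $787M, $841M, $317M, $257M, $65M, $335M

3

The deviation hurts exactly when the highest competing bid lies strictly between $251M and $374M — overbidding then wins at a price above your value.
$787M: above both → same outcome either way.
$841M: above both → same outcome either way.
$317M: inside the interval → strictly worse (loss $66M).
$257M: inside the interval → strictly worse (loss $6M).
$65M: below both → same outcome either way.
$335M: inside the interval → strictly worse (loss $84M).
Count: 3.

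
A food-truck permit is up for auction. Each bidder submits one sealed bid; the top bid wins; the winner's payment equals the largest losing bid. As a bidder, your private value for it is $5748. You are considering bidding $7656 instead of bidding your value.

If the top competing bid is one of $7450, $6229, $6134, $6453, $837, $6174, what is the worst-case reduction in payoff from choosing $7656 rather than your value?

$7450: truthful gives $0, deviation gives −$1702 → loss $1702.
$6229: truthful gives $0, deviation gives −$481 → loss $481.
$6134: truthful gives $0, deviation gives −$386 → loss $386.
$6453: truthful gives $0, deviation gives −$705 → loss $705.
$837: same outcome either way → loss $0.
$6174: truthful gives $0, deviation gives −$426 → loss $426.
Maximum loss: $1702.

$1702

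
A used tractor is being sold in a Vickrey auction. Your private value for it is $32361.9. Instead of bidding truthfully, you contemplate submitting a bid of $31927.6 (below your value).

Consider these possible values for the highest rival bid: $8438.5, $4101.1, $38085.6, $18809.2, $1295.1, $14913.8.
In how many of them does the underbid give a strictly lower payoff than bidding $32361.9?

0

The deviation hurts exactly when the highest competing bid lies strictly between $31927.6 and $32361.9 — underbidding then forfeits a profitable win.
$8438.5: below both → same outcome either way.
$4101.1: below both → same outcome either way.
$38085.6: above both → same outcome either way.
$18809.2: below both → same outcome either way.
$1295.1: below both → same outcome either way.
$14913.8: below both → same outcome either way.
Count: 0.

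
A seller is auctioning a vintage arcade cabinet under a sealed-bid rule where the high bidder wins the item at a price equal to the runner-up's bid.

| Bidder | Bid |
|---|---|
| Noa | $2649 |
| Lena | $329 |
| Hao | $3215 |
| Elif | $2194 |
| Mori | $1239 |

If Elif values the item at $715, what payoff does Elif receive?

$0

Highest bid: Hao at $3215, so Hao wins.
Second-highest bid: Noa at $2649 — that is the price the winner pays.
Elif did not win, so Elif pays nothing and receives nothing: payoff $0.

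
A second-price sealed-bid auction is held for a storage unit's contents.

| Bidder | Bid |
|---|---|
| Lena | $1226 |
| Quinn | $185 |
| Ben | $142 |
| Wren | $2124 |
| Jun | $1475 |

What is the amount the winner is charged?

$1475

Highest bid: Wren at $2124, so Wren wins.
Second-highest bid: Jun at $1475 — that is the price the winner pays.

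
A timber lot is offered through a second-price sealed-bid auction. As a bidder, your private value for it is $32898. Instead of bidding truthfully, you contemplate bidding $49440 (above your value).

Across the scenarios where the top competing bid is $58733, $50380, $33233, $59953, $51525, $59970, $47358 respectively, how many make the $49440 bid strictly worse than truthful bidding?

2

The deviation hurts exactly when the highest competing bid lies strictly between $32898 and $49440 — overbidding then wins at a price above your value.
$58733: above both → same outcome either way.
$50380: above both → same outcome either way.
$33233: inside the interval → strictly worse (loss $335).
$59953: above both → same outcome either way.
$51525: above both → same outcome either way.
$59970: above both → same outcome either way.
$47358: inside the interval → strictly worse (loss $14460).
Count: 2.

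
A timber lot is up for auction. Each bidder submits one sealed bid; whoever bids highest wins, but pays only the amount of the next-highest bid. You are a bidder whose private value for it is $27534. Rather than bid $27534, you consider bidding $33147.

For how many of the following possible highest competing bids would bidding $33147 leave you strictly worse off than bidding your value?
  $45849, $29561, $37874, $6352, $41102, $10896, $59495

1

The deviation hurts exactly when the highest competing bid lies strictly between $27534 and $33147 — overbidding then wins at a price above your value.
$45849: above both → same outcome either way.
$29561: inside the interval → strictly worse (loss $2027).
$37874: above both → same outcome either way.
$6352: below both → same outcome either way.
$41102: above both → same outcome either way.
$10896: below both → same outcome either way.
$59495: above both → same outcome either way.
Count: 1.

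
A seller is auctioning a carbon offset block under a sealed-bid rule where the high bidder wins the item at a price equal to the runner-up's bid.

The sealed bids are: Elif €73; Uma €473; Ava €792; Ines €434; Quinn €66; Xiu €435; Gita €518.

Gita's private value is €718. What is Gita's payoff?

€0

Highest bid: Ava at €792, so Ava wins.
Second-highest bid: Gita at €518 — that is the price the winner pays.
Gita did not win, so Gita pays nothing and receives nothing: payoff €0.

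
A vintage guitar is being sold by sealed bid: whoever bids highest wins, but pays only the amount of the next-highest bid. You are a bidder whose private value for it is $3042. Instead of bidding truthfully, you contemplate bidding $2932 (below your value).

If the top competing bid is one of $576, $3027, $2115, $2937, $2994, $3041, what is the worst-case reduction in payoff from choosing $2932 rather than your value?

$105

$576: same outcome either way → loss $0.
$3027: truthful gives $15, deviation gives $0 → loss $15.
$2115: same outcome either way → loss $0.
$2937: truthful gives $105, deviation gives $0 → loss $105.
$2994: truthful gives $48, deviation gives $0 → loss $48.
$3041: truthful gives $1, deviation gives $0 → loss $1.
Maximum loss: $105.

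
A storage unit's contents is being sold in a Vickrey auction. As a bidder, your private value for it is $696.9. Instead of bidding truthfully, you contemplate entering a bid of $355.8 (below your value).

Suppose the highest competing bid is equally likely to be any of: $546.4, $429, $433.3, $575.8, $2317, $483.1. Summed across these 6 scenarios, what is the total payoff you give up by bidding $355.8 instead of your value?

$1016.9

The deviation costs you only when the competing bid falls strictly between $355.8 and $696.9; elsewhere both bids give the same outcome.
$546.4: truthful payoff $150.5, deviation payoff $0 → loss $150.5.
$429: truthful payoff $267.9, deviation payoff $0 → loss $267.9.
$433.3: truthful payoff $263.6, deviation payoff $0 → loss $263.6.
$575.8: truthful payoff $121.1, deviation payoff $0 → loss $121.1.
$2317: outcomes coincide → loss $0.
$483.1: truthful payoff $213.8, deviation payoff $0 → loss $213.8.
Total loss = $150.5 + $267.9 + $263.6 + $121.1 + $213.8 = $1016.9.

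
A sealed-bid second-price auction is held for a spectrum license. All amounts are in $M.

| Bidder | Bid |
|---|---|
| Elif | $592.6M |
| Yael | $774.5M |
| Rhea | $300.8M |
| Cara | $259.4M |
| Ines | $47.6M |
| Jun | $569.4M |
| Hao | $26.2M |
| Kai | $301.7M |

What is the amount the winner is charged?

$592.6M

Highest bid: Yael at $774.5M, so Yael wins.
Second-highest bid: Elif at $592.6M — that is the price the winner pays.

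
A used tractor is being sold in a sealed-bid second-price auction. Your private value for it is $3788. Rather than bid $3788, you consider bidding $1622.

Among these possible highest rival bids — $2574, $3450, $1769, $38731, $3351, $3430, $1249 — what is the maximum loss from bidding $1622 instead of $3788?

$2019

$2574: truthful gives $1214, deviation gives $0 → loss $1214.
$3450: truthful gives $338, deviation gives $0 → loss $338.
$1769: truthful gives $2019, deviation gives $0 → loss $2019.
$38731: same outcome either way → loss $0.
$3351: truthful gives $437, deviation gives $0 → loss $437.
$3430: truthful gives $358, deviation gives $0 → loss $358.
$1249: same outcome either way → loss $0.
Maximum loss: $2019.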